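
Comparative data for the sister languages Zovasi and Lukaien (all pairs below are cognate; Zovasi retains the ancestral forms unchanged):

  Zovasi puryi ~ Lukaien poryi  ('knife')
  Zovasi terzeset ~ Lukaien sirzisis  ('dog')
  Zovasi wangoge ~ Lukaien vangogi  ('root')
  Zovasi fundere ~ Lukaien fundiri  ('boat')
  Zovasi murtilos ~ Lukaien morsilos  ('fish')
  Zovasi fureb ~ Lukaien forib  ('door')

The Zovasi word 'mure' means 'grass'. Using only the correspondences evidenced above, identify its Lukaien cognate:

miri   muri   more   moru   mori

mori

puryi ~ poryi, murtilos ~ morsilos — Zovasi u corresponds to Lukaien o after a consonant, before r.
wangoge ~ vangogi, fundere ~ fundiri — Zovasi e corresponds to Lukaien i word-finally.
Applying these to Zovasi 'mure':
  mure → more   (u→o after a consonant, before r)
  more → mori   (e→i word-finally)
So the Lukaien cognate is 'mori'.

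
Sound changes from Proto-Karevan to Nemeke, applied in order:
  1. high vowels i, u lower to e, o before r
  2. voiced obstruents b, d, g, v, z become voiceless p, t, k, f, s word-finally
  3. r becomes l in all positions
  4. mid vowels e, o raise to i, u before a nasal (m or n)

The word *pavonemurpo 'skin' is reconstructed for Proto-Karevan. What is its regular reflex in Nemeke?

pavunimolpo

Nemeke: *pavonemurpo
  pavonemurpo → pavonemorpo   [pre-rhotic lowering]
  pavonemorpo (rule 2 does not apply)
  pavonemorpo → pavonemolpo   [unconditioned shift]
  pavonemolpo → pavunimolpo   [pre-nasal raising]
  giving Nemeke pavunimolpo.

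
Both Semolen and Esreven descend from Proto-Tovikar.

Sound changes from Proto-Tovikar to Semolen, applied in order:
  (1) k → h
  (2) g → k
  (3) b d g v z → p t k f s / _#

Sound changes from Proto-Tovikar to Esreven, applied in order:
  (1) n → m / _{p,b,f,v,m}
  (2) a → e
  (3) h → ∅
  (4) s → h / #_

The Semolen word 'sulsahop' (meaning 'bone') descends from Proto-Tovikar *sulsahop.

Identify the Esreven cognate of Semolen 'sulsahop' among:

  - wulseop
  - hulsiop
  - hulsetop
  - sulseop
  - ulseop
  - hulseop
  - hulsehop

Esreven: *sulsahop > sulsehop > sulseop > hulseop  (by vowel merger, h-loss, debuccalisation)
Among the options, 'hulseop' alone shows every Esreven change applied in order.

hulseop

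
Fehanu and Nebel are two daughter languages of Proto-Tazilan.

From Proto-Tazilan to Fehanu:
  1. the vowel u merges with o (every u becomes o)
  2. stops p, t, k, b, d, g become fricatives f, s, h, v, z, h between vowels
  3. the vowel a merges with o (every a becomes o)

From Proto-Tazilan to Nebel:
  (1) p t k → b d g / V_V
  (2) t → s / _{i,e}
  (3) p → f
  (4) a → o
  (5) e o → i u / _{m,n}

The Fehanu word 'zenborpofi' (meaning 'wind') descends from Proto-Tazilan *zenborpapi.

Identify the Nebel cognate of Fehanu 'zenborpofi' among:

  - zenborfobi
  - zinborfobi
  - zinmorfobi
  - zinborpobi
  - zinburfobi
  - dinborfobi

Nebel: *zenborpapi
  zenborpapi → zenborpabi   [intervocalic voicing]
  zenborpabi (rule 2 does not apply)
  zenborpabi → zenborfabi   [unconditioned shift]
  zenborfabi → zenborfobi   [vowel merger]
  zenborfobi → zinborfobi   [pre-nasal raising]
  giving Nebel zinborfobi.
Only 'zinborfobi' matches the regular Nebel development of *zenborpapi.

zinborfobi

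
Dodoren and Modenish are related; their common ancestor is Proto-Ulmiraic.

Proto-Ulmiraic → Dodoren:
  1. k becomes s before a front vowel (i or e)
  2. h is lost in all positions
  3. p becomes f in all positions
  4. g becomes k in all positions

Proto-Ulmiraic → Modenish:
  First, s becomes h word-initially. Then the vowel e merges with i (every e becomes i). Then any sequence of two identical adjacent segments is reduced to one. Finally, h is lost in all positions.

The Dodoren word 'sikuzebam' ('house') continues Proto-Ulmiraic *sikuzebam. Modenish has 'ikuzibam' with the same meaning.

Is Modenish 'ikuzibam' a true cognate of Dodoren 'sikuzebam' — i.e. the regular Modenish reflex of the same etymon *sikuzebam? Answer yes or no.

Derive the expected Modenish reflex of *sikuzebam:
Modenish: *sikuzebam > hikuzebam > hikuzibam > ikuzibam  (by debuccalisation, vowel merger, h-loss)
Modenish 'ikuzibam' matches the regular reflex exactly, so the pair is cognate.

yes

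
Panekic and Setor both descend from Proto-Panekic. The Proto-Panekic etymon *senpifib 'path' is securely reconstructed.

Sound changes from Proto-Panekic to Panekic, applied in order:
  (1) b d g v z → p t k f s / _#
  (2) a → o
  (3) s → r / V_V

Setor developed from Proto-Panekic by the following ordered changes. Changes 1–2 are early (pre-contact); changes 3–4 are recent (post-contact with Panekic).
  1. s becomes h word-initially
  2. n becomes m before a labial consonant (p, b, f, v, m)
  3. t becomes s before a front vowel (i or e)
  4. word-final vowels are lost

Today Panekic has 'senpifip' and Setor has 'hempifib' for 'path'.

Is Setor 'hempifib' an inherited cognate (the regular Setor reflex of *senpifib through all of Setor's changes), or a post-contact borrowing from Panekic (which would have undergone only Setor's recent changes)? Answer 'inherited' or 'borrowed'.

If inherited, *senpifib would pass through all of Setor's changes:
Setor: start from *senpifib.
  rule 1 (debuccalisation): senpifib → henpifib
  rule 2 (nasal place assimilation): henpifib → hempifib
  rule 3: no change — hempifib
  rule 4: no change — hempifib
  ⇒ Setor hempifib
If borrowed from Panekic 'senpifip' after the early changes, it would undergo only the recent ones:
  rule 3 (palatalisation): no change (senpifip)
  rule 4 (apocope): no change (senpifip)
  ⇒ as a loan: senpifip
Setor 'hempifib' matches the inherited outcome exactly, so it is an inherited cognate, not a loan.

inherited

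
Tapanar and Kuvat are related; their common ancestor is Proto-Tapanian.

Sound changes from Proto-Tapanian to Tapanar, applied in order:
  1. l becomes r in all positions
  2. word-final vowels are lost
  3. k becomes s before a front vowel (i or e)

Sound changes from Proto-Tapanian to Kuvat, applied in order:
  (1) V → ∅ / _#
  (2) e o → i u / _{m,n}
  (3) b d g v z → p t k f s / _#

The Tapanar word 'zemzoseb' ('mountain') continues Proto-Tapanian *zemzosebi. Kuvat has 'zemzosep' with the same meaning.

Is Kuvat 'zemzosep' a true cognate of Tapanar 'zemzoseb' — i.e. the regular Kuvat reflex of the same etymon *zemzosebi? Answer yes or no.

Derive the expected Kuvat reflex of *zemzosebi:
Kuvat: start from *zemzosebi.
  rule 1 (apocope): zemzosebi → zemzoseb
  rule 2 (pre-nasal raising): zemzoseb → zimzoseb
  rule 3 (final devoicing): zimzoseb → zimzosep
  ⇒ Kuvat zimzosep
The regular Kuvat reflex would be 'zimzosep', but the attested form is 'zemzosep'. The correspondence is irregular, so they are not cognates (the Kuvat form has a different source).

no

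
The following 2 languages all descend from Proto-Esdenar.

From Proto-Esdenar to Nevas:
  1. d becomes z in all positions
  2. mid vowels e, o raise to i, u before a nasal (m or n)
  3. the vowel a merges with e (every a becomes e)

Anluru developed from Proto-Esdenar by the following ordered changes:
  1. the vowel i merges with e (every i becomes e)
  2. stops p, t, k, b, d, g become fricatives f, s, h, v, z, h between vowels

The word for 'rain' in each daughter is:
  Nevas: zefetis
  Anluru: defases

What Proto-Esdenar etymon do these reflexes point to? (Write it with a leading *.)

*defatis

Position 6: Nevas has i, Anluru has e. Taking the neighbouring segments as reconstructed: Nevas i can only go back to *i; Anluru e could go back to *e or *i — the one source consistent with every daughter is *i.
Position 1: Nevas has z, Anluru has d. Anluru preserves d here (none of its changes turn any other segment into d), so the proto-segment is *d.
Position 5: Nevas has t, Anluru has s. Nevas preserves t here (none of its changes turn any other segment into t), so the proto-segment is *t.
Verify the candidate proto-form against each daughter:
Nevas: *defatis
  defatis → zefatis   [unconditioned shift]
  zefatis (rule 2 does not apply)
  zefatis → zefetis   [vowel merger]
  giving Nevas zefetis.
Anluru: *defatis
  defatis → defates   [vowel merger]
  defates → defases   [intervocalic lenition]
  giving Anluru defases.
*defatis is the unique common source.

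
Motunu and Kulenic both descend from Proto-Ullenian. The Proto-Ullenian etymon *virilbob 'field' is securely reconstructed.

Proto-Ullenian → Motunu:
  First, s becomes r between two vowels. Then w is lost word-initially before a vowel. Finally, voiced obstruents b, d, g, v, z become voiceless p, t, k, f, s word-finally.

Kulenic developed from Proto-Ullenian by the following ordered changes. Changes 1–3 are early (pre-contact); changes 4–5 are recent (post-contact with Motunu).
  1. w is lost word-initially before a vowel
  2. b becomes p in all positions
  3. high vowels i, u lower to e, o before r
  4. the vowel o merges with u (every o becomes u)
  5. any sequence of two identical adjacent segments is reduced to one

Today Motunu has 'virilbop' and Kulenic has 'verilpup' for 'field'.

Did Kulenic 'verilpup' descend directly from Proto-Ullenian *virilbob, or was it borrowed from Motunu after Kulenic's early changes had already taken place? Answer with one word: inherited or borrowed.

If inherited, *virilbob would pass through all of Kulenic's changes:
Kulenic: *virilbob
  virilbob (rule 1 does not apply)
  virilbob → virilpop   [unconditioned shift]
  virilpop → verilpop   [pre-rhotic lowering]
  verilpop → verilpup   [vowel merger]
  verilpup (rule 5 does not apply)
  giving Kulenic verilpup.
If borrowed from Motunu 'virilbop' after the early changes, it would undergo only the recent ones:
  rule 4 (vowel merger): virilbop → virilbup
  rule 5 (degemination): no change (virilbup)
  ⇒ as a loan: virilbup
Kulenic 'verilpup' matches the inherited outcome exactly, so it is an inherited cognate, not a loan.

inherited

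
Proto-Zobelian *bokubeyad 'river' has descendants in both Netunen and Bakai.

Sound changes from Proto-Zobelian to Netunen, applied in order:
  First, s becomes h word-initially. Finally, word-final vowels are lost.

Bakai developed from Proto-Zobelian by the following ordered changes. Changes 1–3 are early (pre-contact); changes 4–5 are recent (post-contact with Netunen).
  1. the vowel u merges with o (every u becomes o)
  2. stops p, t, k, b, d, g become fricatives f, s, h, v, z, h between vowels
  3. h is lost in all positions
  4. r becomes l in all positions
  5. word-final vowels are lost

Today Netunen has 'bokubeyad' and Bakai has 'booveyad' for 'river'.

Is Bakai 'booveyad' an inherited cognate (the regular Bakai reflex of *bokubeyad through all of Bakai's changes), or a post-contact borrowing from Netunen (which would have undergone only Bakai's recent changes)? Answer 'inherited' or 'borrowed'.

inherited

If inherited, *bokubeyad would pass through all of Bakai's changes:
Bakai: *bokubeyad > bokobeyad > bohoveyad > booveyad  (by vowel merger, intervocalic lenition, h-loss)
If borrowed from Netunen 'bokubeyad' after the early changes, it would undergo only the recent ones:
  rule 4 (unconditioned shift): no change (bokubeyad)
  rule 5 (apocope): no change (bokubeyad)
  ⇒ as a loan: bokubeyad
Bakai 'booveyad' matches the inherited outcome exactly, so it is an inherited cognate, not a loan.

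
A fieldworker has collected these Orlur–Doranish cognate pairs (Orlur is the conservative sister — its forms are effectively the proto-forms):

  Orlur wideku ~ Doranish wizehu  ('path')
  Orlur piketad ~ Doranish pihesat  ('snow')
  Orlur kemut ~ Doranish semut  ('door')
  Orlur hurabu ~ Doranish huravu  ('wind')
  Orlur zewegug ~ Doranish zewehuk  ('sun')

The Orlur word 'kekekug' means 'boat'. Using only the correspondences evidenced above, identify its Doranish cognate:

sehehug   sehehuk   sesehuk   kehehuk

kemut ~ semut — Orlur k corresponds to Doranish s word-initially before a front vowel.
piketad ~ pihesat — Orlur k corresponds to Doranish h between vowels (before a front vowel).
wideku ~ wizehu — Orlur k corresponds to Doranish h between vowels (before a back vowel).
zewegug ~ zewehuk — Orlur g corresponds to Doranish k word-finally.
Applying these to Orlur 'kekekug':
  kekekug → sekekug   (k→s word-initially before a front vowel)
  sekekug → sehekug   (k→h between vowels (before a front vowel))
  sehekug → sehehug   (k→h between vowels (before a back vowel))
  sehehug → sehehuk   (g→k word-finally)
So the Doranish cognate is 'sehehuk'.

sehehuk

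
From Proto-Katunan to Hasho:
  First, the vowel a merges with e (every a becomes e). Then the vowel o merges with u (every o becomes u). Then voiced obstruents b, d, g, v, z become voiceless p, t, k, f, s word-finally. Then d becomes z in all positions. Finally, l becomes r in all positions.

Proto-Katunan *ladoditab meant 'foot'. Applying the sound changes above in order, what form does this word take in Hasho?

Hasho: start from *ladoditab.
  rule 1 (vowel merger): ladoditab → ledoditeb
  rule 2 (vowel merger): ledoditeb → leduditeb
  rule 3 (final devoicing): leduditeb → leduditep
  rule 4 (unconditioned shift): leduditep → lezuzitep
  rule 5 (unconditioned shift): lezuzitep → rezuzitep
  ⇒ Hasho rezuzitep

rezuzitep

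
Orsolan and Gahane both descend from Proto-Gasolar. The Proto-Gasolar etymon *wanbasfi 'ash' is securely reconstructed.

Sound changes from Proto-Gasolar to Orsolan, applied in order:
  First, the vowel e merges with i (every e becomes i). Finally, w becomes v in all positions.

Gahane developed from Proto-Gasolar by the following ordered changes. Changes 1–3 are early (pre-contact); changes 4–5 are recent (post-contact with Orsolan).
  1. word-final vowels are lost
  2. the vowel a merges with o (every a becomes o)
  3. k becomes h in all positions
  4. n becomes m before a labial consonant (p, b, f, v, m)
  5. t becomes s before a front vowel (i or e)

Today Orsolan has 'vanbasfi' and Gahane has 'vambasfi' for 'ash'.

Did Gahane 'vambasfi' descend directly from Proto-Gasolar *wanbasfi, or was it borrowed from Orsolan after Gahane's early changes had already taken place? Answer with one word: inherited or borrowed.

borrowed

If inherited, *wanbasfi would pass through all of Gahane's changes:
Gahane: *wanbasfi > wanbasf > wonbosf > wombosf  (by apocope, vowel merger, nasal place assimilation)
If borrowed from Orsolan 'vanbasfi' after the early changes, it would undergo only the recent ones:
  rule 4 (nasal place assimilation): vanbasfi → vambasfi
  rule 5 (palatalisation): no change (vambasfi)
  ⇒ as a loan: vambasfi
Gahane 'vambasfi' matches the loan outcome 'vambasfi', not the inherited 'wombosf' — it skipped the early Gahane changes, so it was borrowed from Orsolan.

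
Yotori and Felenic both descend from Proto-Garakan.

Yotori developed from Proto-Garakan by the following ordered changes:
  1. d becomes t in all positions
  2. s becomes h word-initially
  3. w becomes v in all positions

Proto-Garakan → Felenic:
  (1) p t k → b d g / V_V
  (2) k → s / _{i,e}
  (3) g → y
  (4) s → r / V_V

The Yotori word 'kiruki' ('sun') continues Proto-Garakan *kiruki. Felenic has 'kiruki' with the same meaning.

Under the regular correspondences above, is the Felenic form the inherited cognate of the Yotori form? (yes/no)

Derive the expected Felenic reflex of *kiruki:
Felenic: start from *kiruki.
  rule 1 (intervocalic voicing): kiruki → kirugi
  rule 2 (palatalisation): kirugi → sirugi
  rule 3 (unconditioned shift): sirugi → siruyi
  rule 4: no change — siruyi
  ⇒ Felenic siruyi
The regular Felenic reflex would be 'siruyi', but the attested form is 'kiruki'. The correspondence is irregular, so they are not cognates (the Felenic form has a different source).

no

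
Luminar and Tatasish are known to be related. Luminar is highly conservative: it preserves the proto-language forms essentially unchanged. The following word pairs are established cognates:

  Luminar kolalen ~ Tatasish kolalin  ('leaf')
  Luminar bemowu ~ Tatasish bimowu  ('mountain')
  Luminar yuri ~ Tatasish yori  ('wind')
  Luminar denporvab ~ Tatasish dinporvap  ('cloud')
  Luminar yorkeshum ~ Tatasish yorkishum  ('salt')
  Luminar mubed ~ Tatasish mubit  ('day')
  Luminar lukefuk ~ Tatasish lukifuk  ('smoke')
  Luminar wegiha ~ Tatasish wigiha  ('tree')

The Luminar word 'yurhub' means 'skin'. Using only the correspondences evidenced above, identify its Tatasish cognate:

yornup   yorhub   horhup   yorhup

yorhup

yuri ~ yori — Luminar u corresponds to Tatasish o after a consonant, before r.
denporvab ~ dinporvap — Luminar b corresponds to Tatasish p word-finally.
Applying these to Luminar 'yurhub':
  yurhub → yorhub   (u→o after a consonant, before r)
  yorhub → yorhup   (b→p word-finally)
So the Tatasish cognate is 'yorhup'.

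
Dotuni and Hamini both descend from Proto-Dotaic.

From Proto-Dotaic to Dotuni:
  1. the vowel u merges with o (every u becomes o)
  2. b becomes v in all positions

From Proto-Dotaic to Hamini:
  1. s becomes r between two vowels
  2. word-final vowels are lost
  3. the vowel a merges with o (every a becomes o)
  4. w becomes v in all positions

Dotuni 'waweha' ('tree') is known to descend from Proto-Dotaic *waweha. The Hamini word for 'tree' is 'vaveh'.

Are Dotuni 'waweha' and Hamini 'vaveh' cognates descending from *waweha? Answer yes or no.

no

Derive the expected Hamini reflex of *waweha:
Hamini: start from *waweha.
  rule 1: no change — waweha
  rule 2 (apocope): waweha → waweh
  rule 3 (vowel merger): waweh → woweh
  rule 4 (unconditioned shift): woweh → voveh
  ⇒ Hamini voveh
The regular Hamini reflex would be 'voveh', but the attested form is 'vaveh'. The correspondence is irregular, so they are not cognates (the Hamini form has a different source).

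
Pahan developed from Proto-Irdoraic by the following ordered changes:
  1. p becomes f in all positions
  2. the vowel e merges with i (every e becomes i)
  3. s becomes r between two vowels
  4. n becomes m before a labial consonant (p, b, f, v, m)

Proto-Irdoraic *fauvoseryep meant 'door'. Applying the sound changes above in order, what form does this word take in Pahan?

fauvoriryif

Pahan: *fauvoseryep > fauvoseryef > fauvosiryif > fauvoriryif  (by unconditioned shift, vowel merger, rhotacism)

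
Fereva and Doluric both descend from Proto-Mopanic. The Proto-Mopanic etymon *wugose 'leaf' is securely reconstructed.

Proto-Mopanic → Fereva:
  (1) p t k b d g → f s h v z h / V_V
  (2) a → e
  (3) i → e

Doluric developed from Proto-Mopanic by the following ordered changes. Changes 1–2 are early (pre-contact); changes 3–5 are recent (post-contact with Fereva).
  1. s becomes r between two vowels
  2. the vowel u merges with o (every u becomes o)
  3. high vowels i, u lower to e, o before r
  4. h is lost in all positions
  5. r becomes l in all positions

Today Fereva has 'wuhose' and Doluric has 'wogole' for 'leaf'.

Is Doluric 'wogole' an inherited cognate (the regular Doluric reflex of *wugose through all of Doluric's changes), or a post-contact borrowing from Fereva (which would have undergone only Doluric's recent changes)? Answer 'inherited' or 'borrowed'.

If inherited, *wugose would pass through all of Doluric's changes:
Doluric: *wugose > wugore > wogore > wogole  (by rhotacism, vowel merger, unconditioned shift)
If borrowed from Fereva 'wuhose' after the early changes, it would undergo only the recent ones:
  rule 3 (pre-rhotic lowering): no change (wuhose)
  rule 4 (h-loss): wuhose → wuose
  rule 5 (unconditioned shift): no change (wuose)
  ⇒ as a loan: wuose
Doluric 'wogole' matches the inherited outcome exactly, so it is an inherited cognate, not a loan.

inherited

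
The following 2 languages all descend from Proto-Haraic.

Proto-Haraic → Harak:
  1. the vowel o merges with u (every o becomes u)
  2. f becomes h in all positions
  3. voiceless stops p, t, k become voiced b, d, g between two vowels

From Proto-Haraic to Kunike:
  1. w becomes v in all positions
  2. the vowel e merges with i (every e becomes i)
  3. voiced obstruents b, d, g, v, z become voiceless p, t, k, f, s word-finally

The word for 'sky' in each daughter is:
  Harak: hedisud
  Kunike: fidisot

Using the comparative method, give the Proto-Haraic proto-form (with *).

Position 1: Harak has h, Kunike has f. Taking the neighbouring segments as reconstructed: Harak h could go back to *f or *h; Kunike f can only go back to *f — the one source consistent with every daughter is *f.
Position 2: Harak has e, Kunike has i. Harak preserves e here (none of its changes turn any other segment into e), so the proto-segment is *e.
This points to *fedisod. Verify forward in each daughter:
Harak: *fedisod > fedisud > hedisud  (by vowel merger, unconditioned shift)
Kunike: start from *fedisod.
  rule 1: no change — fedisod
  rule 2 (vowel merger): fedisod → fidisod
  rule 3 (final devoicing): fidisod → fidisot
  ⇒ Kunike fidisot
Only *fedisod yields all of Harak hedisud, Kunike fidisot.

*fedisod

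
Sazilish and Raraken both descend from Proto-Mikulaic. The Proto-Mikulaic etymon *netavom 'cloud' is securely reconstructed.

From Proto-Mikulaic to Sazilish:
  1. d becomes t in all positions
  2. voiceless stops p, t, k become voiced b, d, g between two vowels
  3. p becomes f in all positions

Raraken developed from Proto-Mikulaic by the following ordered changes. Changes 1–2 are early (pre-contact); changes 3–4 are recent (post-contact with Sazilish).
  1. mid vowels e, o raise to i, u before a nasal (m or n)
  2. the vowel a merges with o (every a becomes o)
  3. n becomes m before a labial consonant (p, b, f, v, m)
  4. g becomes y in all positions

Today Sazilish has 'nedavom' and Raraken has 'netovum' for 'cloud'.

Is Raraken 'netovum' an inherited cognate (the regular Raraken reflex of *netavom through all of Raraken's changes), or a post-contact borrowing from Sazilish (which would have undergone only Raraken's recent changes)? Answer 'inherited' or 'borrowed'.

If inherited, *netavom would pass through all of Raraken's changes:
Raraken: *netavom > netavum > netovum  (by pre-nasal raising, vowel merger)
If borrowed from Sazilish 'nedavom' after the early changes, it would undergo only the recent ones:
  rule 3 (nasal place assimilation): no change (nedavom)
  rule 4 (unconditioned shift): no change (nedavom)
  ⇒ as a loan: nedavom
Raraken 'netovum' matches the inherited outcome exactly, so it is an inherited cognate, not a loan.

inherited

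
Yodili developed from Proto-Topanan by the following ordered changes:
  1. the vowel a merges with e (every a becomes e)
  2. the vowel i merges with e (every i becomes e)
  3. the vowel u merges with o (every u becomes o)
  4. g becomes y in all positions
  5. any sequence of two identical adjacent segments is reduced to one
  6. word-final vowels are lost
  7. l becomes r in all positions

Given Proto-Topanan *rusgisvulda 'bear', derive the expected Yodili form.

Yodili: *rusgisvulda > rusgisvulde > rusgesvulde > rosgesvolde > rosyesvolde > rosyesvold > rosyesvord  (by vowel merger, vowel merger, vowel merger, unconditioned shift, apocope, unconditioned shift)

rosyesvord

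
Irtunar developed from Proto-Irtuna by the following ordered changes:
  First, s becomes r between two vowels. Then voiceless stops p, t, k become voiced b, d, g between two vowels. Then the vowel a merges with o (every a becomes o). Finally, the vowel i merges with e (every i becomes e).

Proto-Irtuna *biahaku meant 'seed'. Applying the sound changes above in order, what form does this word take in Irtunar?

Irtunar: *biahaku > biahagu > biohogu > beohogu  (by intervocalic voicing, vowel merger, vowel merger)

beohogu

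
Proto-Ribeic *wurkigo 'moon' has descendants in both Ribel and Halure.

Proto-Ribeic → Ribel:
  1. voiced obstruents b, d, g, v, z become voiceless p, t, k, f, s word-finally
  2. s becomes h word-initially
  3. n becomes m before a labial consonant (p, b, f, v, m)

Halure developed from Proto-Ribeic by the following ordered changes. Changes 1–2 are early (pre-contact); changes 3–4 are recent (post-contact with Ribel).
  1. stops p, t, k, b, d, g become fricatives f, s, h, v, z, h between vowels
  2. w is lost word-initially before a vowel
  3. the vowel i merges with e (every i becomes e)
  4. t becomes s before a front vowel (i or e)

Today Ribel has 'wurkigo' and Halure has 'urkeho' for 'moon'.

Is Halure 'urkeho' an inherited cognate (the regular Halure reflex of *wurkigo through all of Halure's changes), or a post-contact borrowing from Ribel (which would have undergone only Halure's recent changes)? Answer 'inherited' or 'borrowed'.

If inherited, *wurkigo would pass through all of Halure's changes:
Halure: *wurkigo
  wurkigo → wurkiho   [intervocalic lenition]
  wurkiho → urkiho   [glide loss]
  urkiho → urkeho   [vowel merger]
  urkeho (rule 4 does not apply)
  giving Halure urkeho.
If borrowed from Ribel 'wurkigo' after the early changes, it would undergo only the recent ones:
  rule 3 (vowel merger): wurkigo → wurkego
  rule 4 (palatalisation): no change (wurkego)
  ⇒ as a loan: wurkego
Halure 'urkeho' matches the inherited outcome exactly, so it is an inherited cognate, not a loan.

inherited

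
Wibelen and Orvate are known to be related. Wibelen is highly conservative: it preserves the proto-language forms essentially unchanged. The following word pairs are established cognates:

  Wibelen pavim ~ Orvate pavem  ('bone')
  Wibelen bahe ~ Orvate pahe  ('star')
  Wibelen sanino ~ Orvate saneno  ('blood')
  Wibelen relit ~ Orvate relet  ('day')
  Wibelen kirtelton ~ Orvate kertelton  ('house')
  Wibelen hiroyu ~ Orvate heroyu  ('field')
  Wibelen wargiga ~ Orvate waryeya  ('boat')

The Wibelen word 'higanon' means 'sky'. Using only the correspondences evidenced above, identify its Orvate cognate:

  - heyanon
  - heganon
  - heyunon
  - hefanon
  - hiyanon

heyanon

relit ~ relet, wargiga ~ waryeya — Wibelen i corresponds to Orvate e after a consonant, before a consonant other than r, m, n, p, b, f, v.
wargiga ~ waryeya — Wibelen g corresponds to Orvate y between vowels (before a back vowel).
Applying these to Wibelen 'higanon':
  higanon → heganon   (i→e after a consonant, before a consonant other than r, m, n, p, b, f, v)
  heganon → heyanon   (g→y between vowels (before a back vowel))
So the Orvate cognate is 'heyanon'.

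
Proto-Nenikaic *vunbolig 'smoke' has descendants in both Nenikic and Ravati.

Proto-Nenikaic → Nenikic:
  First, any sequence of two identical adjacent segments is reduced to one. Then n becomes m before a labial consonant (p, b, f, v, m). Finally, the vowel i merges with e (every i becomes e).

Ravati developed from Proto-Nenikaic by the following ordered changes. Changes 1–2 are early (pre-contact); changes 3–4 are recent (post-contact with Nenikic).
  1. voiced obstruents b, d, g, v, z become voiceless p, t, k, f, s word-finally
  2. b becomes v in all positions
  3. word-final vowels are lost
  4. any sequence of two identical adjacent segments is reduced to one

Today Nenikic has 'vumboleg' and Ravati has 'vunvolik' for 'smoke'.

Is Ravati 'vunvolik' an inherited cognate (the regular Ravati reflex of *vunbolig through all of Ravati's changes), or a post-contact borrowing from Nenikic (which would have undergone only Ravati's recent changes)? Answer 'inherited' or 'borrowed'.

inherited

If inherited, *vunbolig would pass through all of Ravati's changes:
Ravati: *vunbolig > vunbolik > vunvolik  (by final devoicing, unconditioned shift)
If borrowed from Nenikic 'vumboleg' after the early changes, it would undergo only the recent ones:
  rule 3 (apocope): no change (vumboleg)
  rule 4 (degemination): no change (vumboleg)
  ⇒ as a loan: vumboleg
Ravati 'vunvolik' matches the inherited outcome exactly, so it is an inherited cognate, not a loan.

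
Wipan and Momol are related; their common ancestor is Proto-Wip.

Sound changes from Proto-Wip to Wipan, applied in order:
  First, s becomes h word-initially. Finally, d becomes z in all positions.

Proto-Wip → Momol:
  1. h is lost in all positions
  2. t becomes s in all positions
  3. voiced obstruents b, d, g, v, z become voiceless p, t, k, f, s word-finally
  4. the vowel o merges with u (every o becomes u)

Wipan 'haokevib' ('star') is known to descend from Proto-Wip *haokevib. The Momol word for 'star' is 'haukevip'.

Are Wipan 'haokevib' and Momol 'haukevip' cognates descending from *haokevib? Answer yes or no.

Derive the expected Momol reflex of *haokevib:
Momol: start from *haokevib.
  rule 1 (h-loss): haokevib → aokevib
  rule 2: no change — aokevib
  rule 3 (final devoicing): aokevib → aokevip
  rule 4 (vowel merger): aokevip → aukevip
  ⇒ Momol aukevip
The regular Momol reflex would be 'aukevip', but the attested form is 'haukevip'. The correspondence is irregular, so they are not cognates (the Momol form has a different source).

no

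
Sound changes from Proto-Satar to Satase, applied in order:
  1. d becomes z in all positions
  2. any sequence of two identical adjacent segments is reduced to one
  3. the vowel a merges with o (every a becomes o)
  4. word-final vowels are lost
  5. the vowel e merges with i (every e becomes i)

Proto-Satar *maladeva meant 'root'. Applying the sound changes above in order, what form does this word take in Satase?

moloziv

Satase: *maladeva
  maladeva → malazeva   [unconditioned shift]
  malazeva (rule 2 does not apply)
  malazeva → molozevo   [vowel merger]
  molozevo → molozev   [apocope]
  molozev → moloziv   [vowel merger]
  giving Satase moloziv.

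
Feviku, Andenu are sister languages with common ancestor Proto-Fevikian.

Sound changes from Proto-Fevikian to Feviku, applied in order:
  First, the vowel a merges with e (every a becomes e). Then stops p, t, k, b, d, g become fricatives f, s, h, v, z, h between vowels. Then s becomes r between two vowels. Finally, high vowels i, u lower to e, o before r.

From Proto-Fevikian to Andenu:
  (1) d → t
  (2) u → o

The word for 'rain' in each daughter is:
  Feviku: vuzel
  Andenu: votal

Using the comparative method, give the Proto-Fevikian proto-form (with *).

Position 4: Feviku has e, Andenu has a. Andenu preserves a here (none of its changes turn any other segment into a), so the proto-segment is *a.
Position 3: Feviku has z, Andenu has t. Taking the neighbouring segments as reconstructed: Feviku z could go back to *d or *z; Andenu t could go back to *t or *d — the one source consistent with every daughter is *d.
Continuing position by position gives *vudal; check it forward:
Feviku: *vudal > vudel > vuzel  (by vowel merger, intervocalic lenition)
Andenu: *vudal > vutal > votal  (by unconditioned shift, vowel merger)
Only *vudal yields all of Feviku vuzel, Andenu votal.

*vudal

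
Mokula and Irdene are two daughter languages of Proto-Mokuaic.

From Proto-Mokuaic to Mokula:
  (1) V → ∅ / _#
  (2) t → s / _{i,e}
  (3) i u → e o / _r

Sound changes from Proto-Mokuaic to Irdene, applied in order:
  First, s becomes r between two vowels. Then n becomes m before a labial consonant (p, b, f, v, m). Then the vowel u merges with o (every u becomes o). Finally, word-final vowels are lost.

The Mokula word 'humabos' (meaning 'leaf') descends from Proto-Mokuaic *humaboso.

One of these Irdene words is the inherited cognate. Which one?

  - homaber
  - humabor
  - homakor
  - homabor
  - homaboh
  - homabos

homabor

Irdene: *humaboso
  humaboso → humaboro   [rhotacism]
  humaboro (rule 2 does not apply)
  humaboro → homaboro   [vowel merger]
  homaboro → homabor   [apocope]
  giving Irdene homabor.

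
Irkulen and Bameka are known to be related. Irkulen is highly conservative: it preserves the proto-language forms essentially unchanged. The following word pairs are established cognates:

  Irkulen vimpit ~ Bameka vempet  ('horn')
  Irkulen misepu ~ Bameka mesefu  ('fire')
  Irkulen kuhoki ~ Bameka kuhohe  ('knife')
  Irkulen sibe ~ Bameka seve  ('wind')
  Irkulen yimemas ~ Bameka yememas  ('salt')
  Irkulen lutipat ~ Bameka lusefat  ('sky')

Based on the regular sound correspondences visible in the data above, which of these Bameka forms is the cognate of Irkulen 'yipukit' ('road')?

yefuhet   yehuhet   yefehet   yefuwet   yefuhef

lutipat ~ lusefat — Irkulen i corresponds to Bameka e after a consonant, before a labial obstruent.
misepu ~ mesefu — Irkulen p corresponds to Bameka f between vowels (before a back vowel).
kuhoki ~ kuhohe — Irkulen k corresponds to Bameka h between vowels (before a front vowel).
vimpit ~ vempet, misepu ~ mesefu — Irkulen i corresponds to Bameka e after a consonant, before a consonant other than r, m, n, p, b, f, v.
Applying these to Irkulen 'yipukit':
  yipukit → yepukit   (i→e after a consonant, before a labial obstruent)
  yepukit → yefukit   (p→f between vowels (before a back vowel))
  yefukit → yefuhit   (k→h between vowels (before a front vowel))
  yefuhit → yefuhet   (i→e after a consonant, before a consonant other than r, m, n, p, b, f, v)
So the Bameka cognate is 'yefuhet'.

yefuhet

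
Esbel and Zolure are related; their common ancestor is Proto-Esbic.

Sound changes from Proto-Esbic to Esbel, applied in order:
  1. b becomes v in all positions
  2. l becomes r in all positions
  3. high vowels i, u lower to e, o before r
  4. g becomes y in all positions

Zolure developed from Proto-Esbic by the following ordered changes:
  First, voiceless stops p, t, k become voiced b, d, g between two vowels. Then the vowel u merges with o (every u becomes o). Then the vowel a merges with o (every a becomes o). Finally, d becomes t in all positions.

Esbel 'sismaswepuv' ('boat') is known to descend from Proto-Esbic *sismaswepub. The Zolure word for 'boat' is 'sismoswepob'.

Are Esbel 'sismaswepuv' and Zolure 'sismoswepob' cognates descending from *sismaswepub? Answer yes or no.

Derive the expected Zolure reflex of *sismaswepub:
Zolure: *sismaswepub
  sismaswepub → sismaswebub   [intervocalic voicing]
  sismaswebub → sismaswebob   [vowel merger]
  sismaswebob → sismoswebob   [vowel merger]
  sismoswebob (rule 4 does not apply)
  giving Zolure sismoswebob.
The regular Zolure reflex would be 'sismoswebob', but the attested form is 'sismoswepob'. The correspondence is irregular, so they are not cognates (the Zolure form has a different source).

no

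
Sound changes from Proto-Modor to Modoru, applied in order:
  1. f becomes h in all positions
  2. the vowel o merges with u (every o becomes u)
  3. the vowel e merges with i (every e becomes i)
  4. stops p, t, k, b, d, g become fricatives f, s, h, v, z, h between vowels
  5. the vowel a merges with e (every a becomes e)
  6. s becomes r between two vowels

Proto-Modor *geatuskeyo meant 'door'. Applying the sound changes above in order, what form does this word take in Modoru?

Modoru: *geatuskeyo > geatuskeyu > giatuskiyu > giasuskiyu > giesuskiyu > gieruskiyu  (by vowel merger, vowel merger, intervocalic lenition, vowel merger, rhotacism)

gieruskiyu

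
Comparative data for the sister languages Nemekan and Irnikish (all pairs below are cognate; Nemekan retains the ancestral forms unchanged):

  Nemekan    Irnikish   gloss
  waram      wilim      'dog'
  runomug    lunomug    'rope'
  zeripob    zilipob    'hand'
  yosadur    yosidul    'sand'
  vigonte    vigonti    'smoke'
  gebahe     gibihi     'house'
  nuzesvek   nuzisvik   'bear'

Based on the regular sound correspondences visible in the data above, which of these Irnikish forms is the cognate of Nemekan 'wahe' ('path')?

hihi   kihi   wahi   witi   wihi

yosadur ~ yosidul, gebahe ~ gibihi — Nemekan a corresponds to Irnikish i after a consonant, before a consonant other than r, m, n, p, b, f, v.
vigonte ~ vigonti, gebahe ~ gibihi — Nemekan e corresponds to Irnikish i word-finally.
Applying these to Nemekan 'wahe':
  wahe → wihe   (a→i after a consonant, before a consonant other than r, m, n, p, b, f, v)
  wihe → wihi   (e→i word-finally)
So the Irnikish cognate is 'wihi'.

wihi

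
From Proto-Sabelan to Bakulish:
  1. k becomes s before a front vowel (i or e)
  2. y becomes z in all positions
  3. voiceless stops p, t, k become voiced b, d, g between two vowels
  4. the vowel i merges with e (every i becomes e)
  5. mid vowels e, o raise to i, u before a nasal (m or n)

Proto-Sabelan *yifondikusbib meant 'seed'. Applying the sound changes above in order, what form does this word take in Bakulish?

zefundegusbeb

Bakulish: *yifondikusbib > zifondikusbib > zifondigusbib > zefondegusbeb > zefundegusbeb  (by unconditioned shift, intervocalic voicing, vowel merger, pre-nasal raising)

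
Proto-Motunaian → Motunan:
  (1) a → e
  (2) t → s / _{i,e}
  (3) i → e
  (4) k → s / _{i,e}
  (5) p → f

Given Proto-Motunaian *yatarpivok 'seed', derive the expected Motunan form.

Motunan: start from *yatarpivok.
  rule 1 (vowel merger): yatarpivok → yeterpivok
  rule 2 (palatalisation): yeterpivok → yeserpivok
  rule 3 (vowel merger): yeserpivok → yeserpevok
  rule 4: no change — yeserpevok
  rule 5 (unconditioned shift): yeserpevok → yeserfevok
  ⇒ Motunan yeserfevok

yeserfevok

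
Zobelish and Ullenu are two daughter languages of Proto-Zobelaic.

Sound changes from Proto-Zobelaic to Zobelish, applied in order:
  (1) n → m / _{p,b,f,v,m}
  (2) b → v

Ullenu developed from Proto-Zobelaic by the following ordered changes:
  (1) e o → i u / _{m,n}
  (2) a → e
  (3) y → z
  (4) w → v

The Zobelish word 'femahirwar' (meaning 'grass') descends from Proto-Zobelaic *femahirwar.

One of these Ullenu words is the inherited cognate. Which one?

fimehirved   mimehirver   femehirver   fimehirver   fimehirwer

Ullenu: *femahirwar
  femahirwar → fimahirwar   [pre-nasal raising]
  fimahirwar → fimehirwer   [vowel merger]
  fimehirwer (rule 3 does not apply)
  fimehirwer → fimehirver   [unconditioned shift]
  giving Ullenu fimehirver.
Only 'fimehirver' matches the regular Ullenu development of *femahirwar.

fimehirver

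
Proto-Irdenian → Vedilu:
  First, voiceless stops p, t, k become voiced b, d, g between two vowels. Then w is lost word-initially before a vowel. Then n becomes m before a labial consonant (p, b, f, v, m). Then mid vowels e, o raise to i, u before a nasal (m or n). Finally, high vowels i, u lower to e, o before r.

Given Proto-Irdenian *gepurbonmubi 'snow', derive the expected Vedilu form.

Vedilu: start from *gepurbonmubi.
  rule 1 (intervocalic voicing): gepurbonmubi → geburbonmubi
  rule 2: no change — geburbonmubi
  rule 3 (nasal place assimilation): geburbonmubi → geburbommubi
  rule 4 (pre-nasal raising): geburbommubi → geburbummubi
  rule 5 (pre-rhotic lowering): geburbummubi → geborbummubi
  ⇒ Vedilu geborbummubi

geborbummubi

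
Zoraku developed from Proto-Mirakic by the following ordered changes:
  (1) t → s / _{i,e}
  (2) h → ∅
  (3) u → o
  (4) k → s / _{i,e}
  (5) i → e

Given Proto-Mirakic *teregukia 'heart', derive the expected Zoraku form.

seregosea

Zoraku: *teregukia > seregukia > seregokia > seregosia > seregosea  (by palatalisation, vowel merger, palatalisation, vowel merger)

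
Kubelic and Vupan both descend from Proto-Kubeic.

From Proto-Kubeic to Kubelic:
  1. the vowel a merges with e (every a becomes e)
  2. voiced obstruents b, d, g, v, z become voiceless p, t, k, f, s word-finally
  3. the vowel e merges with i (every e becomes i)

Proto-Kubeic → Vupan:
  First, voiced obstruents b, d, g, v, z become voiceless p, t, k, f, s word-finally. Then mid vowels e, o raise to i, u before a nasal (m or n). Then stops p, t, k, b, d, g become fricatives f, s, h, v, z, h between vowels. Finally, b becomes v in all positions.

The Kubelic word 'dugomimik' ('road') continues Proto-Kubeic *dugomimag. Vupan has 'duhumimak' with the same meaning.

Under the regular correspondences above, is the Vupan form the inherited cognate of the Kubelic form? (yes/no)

Derive the expected Vupan reflex of *dugomimag:
Vupan: *dugomimag
  dugomimag → dugomimak   [final devoicing]
  dugomimak → dugumimak   [pre-nasal raising]
  dugumimak → duhumimak   [intervocalic lenition]
  duhumimak (rule 4 does not apply)
  giving Vupan duhumimak.
Vupan 'duhumimak' matches the regular reflex exactly, so the pair is cognate.

yes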